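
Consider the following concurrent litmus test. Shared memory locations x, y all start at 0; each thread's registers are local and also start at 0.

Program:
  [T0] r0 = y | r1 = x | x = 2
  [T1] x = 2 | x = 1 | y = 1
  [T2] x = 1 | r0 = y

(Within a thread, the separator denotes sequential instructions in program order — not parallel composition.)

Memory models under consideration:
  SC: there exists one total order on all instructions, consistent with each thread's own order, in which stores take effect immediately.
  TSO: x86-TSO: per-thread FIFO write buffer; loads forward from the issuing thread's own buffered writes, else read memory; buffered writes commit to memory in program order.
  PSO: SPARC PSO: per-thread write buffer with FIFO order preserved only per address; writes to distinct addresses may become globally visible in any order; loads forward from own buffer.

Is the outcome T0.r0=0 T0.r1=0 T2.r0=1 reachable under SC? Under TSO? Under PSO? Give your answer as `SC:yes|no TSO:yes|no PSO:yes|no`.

SC:yes TSO:yes PSO:yes

outcome vector order: (T0.r0,T0.r1,T2.r0)
SC (8): 0/0/0 0/0/1 0/1/0 0/1/1 0/2/0 0/2/1 1/1/0 1/1/1
TSO (8): 0/0/0 0/0/1 0/1/0 0/1/1 0/2/0 0/2/1 1/1/0 1/1/1
PSO (12): 0/0/0 0/0/1 0/1/0 0/1/1 0/2/0 0/2/1 1/0/0 1/0/1 1/1/0 1/1/1 1/2/0 1/2/1
target 0/0/1 ∈ {SC,TSO,PSO}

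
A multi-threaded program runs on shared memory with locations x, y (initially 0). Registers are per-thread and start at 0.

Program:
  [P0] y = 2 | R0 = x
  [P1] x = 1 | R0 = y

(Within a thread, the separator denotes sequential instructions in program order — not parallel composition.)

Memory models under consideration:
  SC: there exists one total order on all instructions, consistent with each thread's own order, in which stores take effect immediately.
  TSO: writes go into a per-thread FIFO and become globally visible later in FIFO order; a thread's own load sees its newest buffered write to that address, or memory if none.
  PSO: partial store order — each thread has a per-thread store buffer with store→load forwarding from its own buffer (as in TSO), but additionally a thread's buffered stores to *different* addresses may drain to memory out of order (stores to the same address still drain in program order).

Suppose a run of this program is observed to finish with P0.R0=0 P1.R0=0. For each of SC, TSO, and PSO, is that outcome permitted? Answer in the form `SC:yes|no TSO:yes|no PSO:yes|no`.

outcome vector order: (P0.R0,P1.R0)
SC: 3 outcomes — {<0 2> <1 0> <1 2>}
TSO: 4 outcomes — {<0 0> <0 2> <1 0> <1 2>}
PSO: 4 outcomes — {<0 0> <0 2> <1 0> <1 2>}
target <0 0> ∈ {TSO,PSO}

SC:no TSO:yes PSO:yes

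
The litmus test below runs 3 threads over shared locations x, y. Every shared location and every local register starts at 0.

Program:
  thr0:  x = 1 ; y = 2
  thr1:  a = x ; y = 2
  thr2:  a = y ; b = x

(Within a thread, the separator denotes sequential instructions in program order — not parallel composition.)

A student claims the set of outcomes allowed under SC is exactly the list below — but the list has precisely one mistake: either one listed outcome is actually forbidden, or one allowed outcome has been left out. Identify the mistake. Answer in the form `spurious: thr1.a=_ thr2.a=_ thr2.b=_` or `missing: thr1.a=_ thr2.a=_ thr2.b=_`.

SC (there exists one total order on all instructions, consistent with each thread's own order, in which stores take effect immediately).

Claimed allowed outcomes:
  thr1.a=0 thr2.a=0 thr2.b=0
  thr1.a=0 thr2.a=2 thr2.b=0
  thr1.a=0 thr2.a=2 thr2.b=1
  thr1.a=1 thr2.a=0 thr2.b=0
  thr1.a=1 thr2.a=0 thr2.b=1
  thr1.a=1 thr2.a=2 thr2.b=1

outcome vector order: (thr1.a,thr2.a,thr2.b)
[SC] allowed = {(0,0,0); (0,0,1); (0,2,0); (0,2,1); (1,0,0); (1,0,1); (1,2,1)}
SC∖claimed = {(0,0,1)}

missing: thr1.a=0 thr2.a=0 thr2.b=1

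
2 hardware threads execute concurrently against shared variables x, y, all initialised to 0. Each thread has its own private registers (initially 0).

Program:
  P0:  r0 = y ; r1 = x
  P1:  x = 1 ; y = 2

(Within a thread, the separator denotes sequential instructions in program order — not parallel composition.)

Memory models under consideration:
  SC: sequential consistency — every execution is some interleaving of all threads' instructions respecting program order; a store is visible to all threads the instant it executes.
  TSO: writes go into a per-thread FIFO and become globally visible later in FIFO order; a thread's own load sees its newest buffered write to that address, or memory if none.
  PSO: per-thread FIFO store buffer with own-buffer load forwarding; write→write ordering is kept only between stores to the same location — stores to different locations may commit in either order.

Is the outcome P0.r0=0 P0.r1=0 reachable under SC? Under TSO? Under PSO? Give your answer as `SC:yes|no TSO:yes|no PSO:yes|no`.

SC:yes TSO:yes PSO:yes

outcome vector order: (P0.r0,P0.r1)
SC (3): 00, 01, 21
TSO (3): 00, 01, 21
PSO (4): 00, 01, 20, 21
target 00 ∈ {SC,TSO,PSO}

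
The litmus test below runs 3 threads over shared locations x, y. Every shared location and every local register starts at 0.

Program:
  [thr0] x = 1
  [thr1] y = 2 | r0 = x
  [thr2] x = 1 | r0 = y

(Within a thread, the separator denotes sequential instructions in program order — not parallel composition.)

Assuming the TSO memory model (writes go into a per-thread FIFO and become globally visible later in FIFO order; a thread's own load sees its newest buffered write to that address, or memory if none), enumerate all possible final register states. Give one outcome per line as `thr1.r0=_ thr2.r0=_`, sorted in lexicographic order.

thr1.r0=0 thr2.r0=0
thr1.r0=0 thr2.r0=2
thr1.r0=1 thr2.r0=0
thr1.r0=1 thr2.r0=2

outcome vector order: (thr1.r0,thr2.r0)
|TSO outcomes| = 4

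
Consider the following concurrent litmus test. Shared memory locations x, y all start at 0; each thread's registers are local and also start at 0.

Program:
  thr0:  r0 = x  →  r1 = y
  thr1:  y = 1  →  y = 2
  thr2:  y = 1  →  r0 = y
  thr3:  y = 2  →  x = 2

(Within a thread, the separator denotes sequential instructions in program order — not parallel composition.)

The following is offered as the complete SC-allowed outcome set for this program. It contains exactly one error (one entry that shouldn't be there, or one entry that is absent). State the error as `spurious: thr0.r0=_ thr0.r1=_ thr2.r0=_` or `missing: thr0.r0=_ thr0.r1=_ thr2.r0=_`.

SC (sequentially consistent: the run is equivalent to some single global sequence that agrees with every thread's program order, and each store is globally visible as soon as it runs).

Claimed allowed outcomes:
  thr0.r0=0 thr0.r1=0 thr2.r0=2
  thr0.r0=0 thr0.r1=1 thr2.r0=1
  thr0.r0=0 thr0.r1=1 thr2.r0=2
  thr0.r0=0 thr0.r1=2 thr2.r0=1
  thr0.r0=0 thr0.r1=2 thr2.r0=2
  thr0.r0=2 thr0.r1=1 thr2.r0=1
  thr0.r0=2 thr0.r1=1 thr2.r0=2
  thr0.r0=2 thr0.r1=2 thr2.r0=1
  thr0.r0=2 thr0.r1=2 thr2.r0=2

missing: thr0.r0=0 thr0.r1=0 thr2.r0=1

outcome vector order: (thr0.r0,thr0.r1,thr2.r0)
[SC] allowed = {<0 0 1>; <0 0 2>; <0 1 1>; <0 1 2>; <0 2 1>; <0 2 2>; <2 1 1>; <2 1 2>; <2 2 1>; <2 2 2>}
SC∖claimed = {<0 0 1>}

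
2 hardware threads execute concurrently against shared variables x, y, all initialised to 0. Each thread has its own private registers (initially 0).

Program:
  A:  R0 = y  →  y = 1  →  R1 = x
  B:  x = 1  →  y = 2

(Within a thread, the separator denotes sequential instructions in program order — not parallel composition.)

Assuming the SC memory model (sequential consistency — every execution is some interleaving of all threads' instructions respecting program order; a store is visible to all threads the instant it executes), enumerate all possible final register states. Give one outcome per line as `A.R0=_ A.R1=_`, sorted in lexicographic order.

outcome vector order: (A.R0,A.R1)
|SC outcomes| = 3

A.R0=0 A.R1=0
A.R0=0 A.R1=1
A.R0=2 A.R1=1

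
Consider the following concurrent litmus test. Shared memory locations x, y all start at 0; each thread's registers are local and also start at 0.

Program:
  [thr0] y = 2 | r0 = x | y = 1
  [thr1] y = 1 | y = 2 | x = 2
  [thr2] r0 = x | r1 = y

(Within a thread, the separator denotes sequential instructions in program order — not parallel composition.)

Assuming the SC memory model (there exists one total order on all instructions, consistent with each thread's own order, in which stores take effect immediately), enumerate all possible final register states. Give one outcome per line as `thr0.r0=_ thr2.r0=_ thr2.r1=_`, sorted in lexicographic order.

outcome vector order: (thr0.r0,thr2.r0,thr2.r1)
|SC outcomes| = 10

thr0.r0=0 thr2.r0=0 thr2.r1=0
thr0.r0=0 thr2.r0=0 thr2.r1=1
thr0.r0=0 thr2.r0=0 thr2.r1=2
thr0.r0=0 thr2.r0=2 thr2.r1=1
thr0.r0=0 thr2.r0=2 thr2.r1=2
thr0.r0=2 thr2.r0=0 thr2.r1=0
thr0.r0=2 thr2.r0=0 thr2.r1=1
thr0.r0=2 thr2.r0=0 thr2.r1=2
thr0.r0=2 thr2.r0=2 thr2.r1=1
thr0.r0=2 thr2.r0=2 thr2.r1=2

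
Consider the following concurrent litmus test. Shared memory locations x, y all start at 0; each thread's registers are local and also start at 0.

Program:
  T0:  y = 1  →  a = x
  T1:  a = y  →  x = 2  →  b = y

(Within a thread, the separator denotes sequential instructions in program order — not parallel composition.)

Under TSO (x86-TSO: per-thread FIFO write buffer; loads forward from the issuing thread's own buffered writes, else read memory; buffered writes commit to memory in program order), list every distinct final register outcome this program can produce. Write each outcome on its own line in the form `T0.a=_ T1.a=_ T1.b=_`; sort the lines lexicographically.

outcome vector order: (T0.a,T1.a,T1.b)
|TSO outcomes| = 6

T0.a=0 T1.a=0 T1.b=0
T0.a=0 T1.a=0 T1.b=1
T0.a=0 T1.a=1 T1.b=1
T0.a=2 T1.a=0 T1.b=0
T0.a=2 T1.a=0 T1.b=1
T0.a=2 T1.a=1 T1.b=1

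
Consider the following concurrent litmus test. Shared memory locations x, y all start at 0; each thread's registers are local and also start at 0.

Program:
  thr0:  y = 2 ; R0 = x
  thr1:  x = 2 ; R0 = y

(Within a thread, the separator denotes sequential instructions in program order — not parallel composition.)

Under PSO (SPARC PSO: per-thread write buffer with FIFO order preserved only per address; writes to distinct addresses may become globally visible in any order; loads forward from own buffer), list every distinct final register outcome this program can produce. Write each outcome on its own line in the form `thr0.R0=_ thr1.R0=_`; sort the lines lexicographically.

thr0.R0=0 thr1.R0=0
thr0.R0=0 thr1.R0=2
thr0.R0=2 thr1.R0=0
thr0.R0=2 thr1.R0=2

outcome vector order: (thr0.R0,thr1.R0)
|PSO outcomes| = 4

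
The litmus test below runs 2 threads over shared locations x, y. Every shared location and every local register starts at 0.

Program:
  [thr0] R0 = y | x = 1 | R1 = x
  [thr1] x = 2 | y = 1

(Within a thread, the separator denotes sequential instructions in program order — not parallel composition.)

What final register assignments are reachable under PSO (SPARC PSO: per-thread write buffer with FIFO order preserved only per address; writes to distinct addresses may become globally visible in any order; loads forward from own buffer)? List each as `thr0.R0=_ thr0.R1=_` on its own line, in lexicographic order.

outcome vector order: (thr0.R0,thr0.R1)
|PSO outcomes| = 4

thr0.R0=0 thr0.R1=1
thr0.R0=0 thr0.R1=2
thr0.R0=1 thr0.R1=1
thr0.R0=1 thr0.R1=2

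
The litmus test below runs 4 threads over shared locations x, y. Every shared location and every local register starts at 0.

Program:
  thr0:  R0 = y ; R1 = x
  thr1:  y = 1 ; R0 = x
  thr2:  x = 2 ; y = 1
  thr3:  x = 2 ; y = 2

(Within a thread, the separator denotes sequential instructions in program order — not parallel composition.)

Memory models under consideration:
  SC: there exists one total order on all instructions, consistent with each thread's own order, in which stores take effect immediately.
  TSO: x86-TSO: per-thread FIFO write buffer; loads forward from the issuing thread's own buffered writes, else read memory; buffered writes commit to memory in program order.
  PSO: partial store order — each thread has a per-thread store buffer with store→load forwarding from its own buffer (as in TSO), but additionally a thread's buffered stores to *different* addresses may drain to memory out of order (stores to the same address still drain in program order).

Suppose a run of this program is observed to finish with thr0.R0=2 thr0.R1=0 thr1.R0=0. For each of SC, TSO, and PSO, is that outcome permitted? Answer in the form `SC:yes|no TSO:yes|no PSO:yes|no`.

SC:no TSO:no PSO:yes

outcome vector order: (thr0.R0,thr0.R1,thr1.R0)
[SC] allowed = {(0,0,0), (0,0,2), (0,2,0), (0,2,2), (1,0,0), (1,0,2), (1,2,0), (1,2,2), (2,2,0), (2,2,2)}
[TSO] allowed = {(0,0,0), (0,0,2), (0,2,0), (0,2,2), (1,0,0), (1,0,2), (1,2,0), (1,2,2), (2,2,0), (2,2,2)}
[PSO] allowed = {(0,0,0), (0,0,2), (0,2,0), (0,2,2), (1,0,0), (1,0,2), (1,2,0), (1,2,2), (2,0,0), (2,0,2), (2,2,0), (2,2,2)}
target (2,0,0) ∈ {PSO}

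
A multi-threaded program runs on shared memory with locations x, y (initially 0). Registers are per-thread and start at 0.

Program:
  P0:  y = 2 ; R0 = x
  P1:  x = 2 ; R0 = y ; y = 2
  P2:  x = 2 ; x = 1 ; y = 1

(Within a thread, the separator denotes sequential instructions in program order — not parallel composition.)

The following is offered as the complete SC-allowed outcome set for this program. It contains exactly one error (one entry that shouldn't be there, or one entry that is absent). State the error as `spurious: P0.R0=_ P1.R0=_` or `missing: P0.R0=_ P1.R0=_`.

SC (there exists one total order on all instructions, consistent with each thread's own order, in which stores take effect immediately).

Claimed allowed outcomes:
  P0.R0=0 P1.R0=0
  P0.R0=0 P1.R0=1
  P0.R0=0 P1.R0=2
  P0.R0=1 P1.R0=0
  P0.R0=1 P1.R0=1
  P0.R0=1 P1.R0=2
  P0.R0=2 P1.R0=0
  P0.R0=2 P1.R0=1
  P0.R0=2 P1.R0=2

outcome vector order: (P0.R0,P1.R0)
[SC] allowed = {<0 1>; <0 2>; <1 0>; <1 1>; <1 2>; <2 0>; <2 1>; <2 2>}
claimed∖SC = {<0 0>}

spurious: P0.R0=0 P1.R0=0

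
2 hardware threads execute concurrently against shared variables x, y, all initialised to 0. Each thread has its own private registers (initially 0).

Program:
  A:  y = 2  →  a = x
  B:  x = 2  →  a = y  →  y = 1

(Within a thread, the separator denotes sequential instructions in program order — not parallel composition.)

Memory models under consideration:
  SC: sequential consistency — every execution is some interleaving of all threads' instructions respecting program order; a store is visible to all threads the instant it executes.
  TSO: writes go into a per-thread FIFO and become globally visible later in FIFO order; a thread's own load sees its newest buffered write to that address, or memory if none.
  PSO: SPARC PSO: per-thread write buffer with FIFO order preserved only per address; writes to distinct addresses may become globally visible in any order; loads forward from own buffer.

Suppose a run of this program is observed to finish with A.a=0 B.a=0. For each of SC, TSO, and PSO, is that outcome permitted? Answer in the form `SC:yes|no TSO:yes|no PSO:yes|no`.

SC:no TSO:yes PSO:yes

outcome vector order: (A.a,B.a)
SC (3): 02; 20; 22
TSO (4): 00; 02; 20; 22
PSO (4): 00; 02; 20; 22
target 00 ∈ {TSO,PSO}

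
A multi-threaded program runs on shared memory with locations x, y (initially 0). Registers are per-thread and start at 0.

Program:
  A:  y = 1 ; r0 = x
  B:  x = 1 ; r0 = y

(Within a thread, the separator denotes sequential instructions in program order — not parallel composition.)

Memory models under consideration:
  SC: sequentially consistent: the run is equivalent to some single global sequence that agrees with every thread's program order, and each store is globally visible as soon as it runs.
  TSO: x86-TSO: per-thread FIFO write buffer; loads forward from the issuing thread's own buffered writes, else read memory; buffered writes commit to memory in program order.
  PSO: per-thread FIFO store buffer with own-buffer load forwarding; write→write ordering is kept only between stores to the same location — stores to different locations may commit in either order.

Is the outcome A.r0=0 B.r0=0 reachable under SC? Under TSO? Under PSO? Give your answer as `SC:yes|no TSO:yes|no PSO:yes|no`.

outcome vector order: (A.r0,B.r0)
[SC] allowed = {(0,1), (1,0), (1,1)}
[TSO] allowed = {(0,0), (0,1), (1,0), (1,1)}
[PSO] allowed = {(0,0), (0,1), (1,0), (1,1)}
target (0,0) ∈ {TSO,PSO}

SC:no TSO:yes PSO:yes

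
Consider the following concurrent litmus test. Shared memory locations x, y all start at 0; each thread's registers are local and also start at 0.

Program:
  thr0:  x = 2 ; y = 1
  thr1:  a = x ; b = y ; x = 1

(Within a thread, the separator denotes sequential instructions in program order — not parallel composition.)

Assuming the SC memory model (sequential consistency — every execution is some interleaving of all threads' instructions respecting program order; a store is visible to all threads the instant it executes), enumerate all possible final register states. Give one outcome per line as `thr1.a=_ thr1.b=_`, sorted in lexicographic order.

thr1.a=0 thr1.b=0
thr1.a=0 thr1.b=1
thr1.a=2 thr1.b=0
thr1.a=2 thr1.b=1

outcome vector order: (thr1.a,thr1.b)
|SC outcomes| = 4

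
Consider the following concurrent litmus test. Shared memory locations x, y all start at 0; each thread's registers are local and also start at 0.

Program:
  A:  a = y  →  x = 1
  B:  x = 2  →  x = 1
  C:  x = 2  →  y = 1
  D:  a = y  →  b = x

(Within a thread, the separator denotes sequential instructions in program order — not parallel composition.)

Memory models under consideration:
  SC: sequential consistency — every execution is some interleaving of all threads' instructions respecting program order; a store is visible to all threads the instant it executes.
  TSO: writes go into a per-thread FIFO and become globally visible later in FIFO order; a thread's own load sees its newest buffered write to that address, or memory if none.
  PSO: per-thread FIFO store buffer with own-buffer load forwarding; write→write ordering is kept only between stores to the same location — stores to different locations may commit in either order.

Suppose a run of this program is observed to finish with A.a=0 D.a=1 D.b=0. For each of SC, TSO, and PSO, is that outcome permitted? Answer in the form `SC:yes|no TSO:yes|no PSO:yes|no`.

outcome vector order: (A.a,D.a,D.b)
under SC → 000, 001, 002, 011, 012, 100, 101, 102, 111, 112
under TSO → 000, 001, 002, 011, 012, 100, 101, 102, 111, 112
under PSO → 000, 001, 002, 010, 011, 012, 100, 101, 102, 110, 111, 112
target 010 ∈ {PSO}

SC:no TSO:no PSO:yes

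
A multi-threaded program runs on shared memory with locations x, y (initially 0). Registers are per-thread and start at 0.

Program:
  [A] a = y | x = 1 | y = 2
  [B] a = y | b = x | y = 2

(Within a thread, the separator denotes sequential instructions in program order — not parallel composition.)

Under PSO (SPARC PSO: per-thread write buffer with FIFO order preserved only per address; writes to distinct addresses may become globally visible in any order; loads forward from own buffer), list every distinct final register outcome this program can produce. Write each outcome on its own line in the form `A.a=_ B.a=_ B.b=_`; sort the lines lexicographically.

outcome vector order: (A.a,B.a,B.b)
|PSO outcomes| = 5

A.a=0 B.a=0 B.b=0
A.a=0 B.a=0 B.b=1
A.a=0 B.a=2 B.b=0
A.a=0 B.a=2 B.b=1
A.a=2 B.a=0 B.b=0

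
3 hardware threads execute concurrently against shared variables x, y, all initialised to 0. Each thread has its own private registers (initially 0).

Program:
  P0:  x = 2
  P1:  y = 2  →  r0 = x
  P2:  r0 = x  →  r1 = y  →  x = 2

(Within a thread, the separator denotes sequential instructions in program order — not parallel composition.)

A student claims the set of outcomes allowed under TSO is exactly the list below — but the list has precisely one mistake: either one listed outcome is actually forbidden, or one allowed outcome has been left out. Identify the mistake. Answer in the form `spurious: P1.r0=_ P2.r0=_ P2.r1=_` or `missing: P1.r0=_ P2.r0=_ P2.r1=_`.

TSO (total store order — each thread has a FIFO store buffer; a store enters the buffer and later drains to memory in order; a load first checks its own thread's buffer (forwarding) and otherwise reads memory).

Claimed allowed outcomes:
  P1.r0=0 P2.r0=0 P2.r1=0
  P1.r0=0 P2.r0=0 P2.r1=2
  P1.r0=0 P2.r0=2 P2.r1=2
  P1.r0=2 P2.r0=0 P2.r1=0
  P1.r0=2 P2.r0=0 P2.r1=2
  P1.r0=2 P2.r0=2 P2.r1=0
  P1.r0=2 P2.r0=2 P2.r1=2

missing: P1.r0=0 P2.r0=2 P2.r1=0

outcome vector order: (P1.r0,P2.r0,P2.r1)
under TSO → 0/0/0; 0/0/2; 0/2/0; 0/2/2; 2/0/0; 2/0/2; 2/2/0; 2/2/2
TSO∖claimed = {0/2/0}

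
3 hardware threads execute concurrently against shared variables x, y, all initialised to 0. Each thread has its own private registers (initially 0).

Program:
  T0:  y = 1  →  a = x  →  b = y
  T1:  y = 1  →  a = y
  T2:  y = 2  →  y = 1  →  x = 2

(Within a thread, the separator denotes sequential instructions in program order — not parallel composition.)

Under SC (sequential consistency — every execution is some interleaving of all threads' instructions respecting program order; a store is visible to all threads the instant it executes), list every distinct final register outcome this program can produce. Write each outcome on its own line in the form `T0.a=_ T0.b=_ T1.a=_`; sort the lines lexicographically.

T0.a=0 T0.b=1 T1.a=1
T0.a=0 T0.b=1 T1.a=2
T0.a=0 T0.b=2 T1.a=1
T0.a=0 T0.b=2 T1.a=2
T0.a=2 T0.b=1 T1.a=1
T0.a=2 T0.b=1 T1.a=2

outcome vector order: (T0.a,T0.b,T1.a)
|SC outcomes| = 6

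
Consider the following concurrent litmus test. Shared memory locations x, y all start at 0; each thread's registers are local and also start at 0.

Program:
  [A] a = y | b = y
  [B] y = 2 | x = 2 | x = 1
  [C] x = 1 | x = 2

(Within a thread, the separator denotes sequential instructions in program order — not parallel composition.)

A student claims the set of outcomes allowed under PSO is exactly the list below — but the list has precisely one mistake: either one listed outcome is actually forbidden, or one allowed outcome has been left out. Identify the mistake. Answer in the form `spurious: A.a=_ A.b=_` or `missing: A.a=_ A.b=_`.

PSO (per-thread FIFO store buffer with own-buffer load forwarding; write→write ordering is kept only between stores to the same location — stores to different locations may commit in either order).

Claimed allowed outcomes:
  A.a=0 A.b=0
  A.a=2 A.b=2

outcome vector order: (A.a,A.b)
PSO (3): <0 0>; <0 2>; <2 2>
PSO∖claimed = {<0 2>}

missing: A.a=0 A.b=2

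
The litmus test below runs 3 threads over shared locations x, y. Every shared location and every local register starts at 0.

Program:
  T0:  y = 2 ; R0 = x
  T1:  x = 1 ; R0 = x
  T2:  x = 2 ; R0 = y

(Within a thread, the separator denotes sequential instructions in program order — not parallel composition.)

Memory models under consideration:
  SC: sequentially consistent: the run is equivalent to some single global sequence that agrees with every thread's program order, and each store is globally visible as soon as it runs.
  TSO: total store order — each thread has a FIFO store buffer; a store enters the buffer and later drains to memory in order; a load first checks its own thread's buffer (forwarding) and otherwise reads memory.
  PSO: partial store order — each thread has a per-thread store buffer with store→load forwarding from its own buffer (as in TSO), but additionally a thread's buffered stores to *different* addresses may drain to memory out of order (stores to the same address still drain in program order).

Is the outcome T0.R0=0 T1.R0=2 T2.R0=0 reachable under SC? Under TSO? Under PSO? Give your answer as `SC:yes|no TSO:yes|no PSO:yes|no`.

SC:no TSO:yes PSO:yes

outcome vector order: (T0.R0,T1.R0,T2.R0)
[SC] allowed = {<0 1 2>; <0 2 2>; <1 1 0>; <1 1 2>; <1 2 2>; <2 1 0>; <2 1 2>; <2 2 0>; <2 2 2>}
[TSO] allowed = {<0 1 0>; <0 1 2>; <0 2 0>; <0 2 2>; <1 1 0>; <1 1 2>; <1 2 0>; <1 2 2>; <2 1 0>; <2 1 2>; <2 2 0>; <2 2 2>}
[PSO] allowed = {<0 1 0>; <0 1 2>; <0 2 0>; <0 2 2>; <1 1 0>; <1 1 2>; <1 2 0>; <1 2 2>; <2 1 0>; <2 1 2>; <2 2 0>; <2 2 2>}
target <0 2 0> ∈ {TSO,PSO}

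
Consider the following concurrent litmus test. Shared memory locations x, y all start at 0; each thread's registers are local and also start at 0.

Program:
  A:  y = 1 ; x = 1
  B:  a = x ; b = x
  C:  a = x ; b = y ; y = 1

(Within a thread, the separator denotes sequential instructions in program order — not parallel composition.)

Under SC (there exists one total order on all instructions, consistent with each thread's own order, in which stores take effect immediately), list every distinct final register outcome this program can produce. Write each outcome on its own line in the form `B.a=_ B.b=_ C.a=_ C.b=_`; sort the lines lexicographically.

B.a=0 B.b=0 C.a=0 C.b=0
B.a=0 B.b=0 C.a=0 C.b=1
B.a=0 B.b=0 C.a=1 C.b=1
B.a=0 B.b=1 C.a=0 C.b=0
B.a=0 B.b=1 C.a=0 C.b=1
B.a=0 B.b=1 C.a=1 C.b=1
B.a=1 B.b=1 C.a=0 C.b=0
B.a=1 B.b=1 C.a=0 C.b=1
B.a=1 B.b=1 C.a=1 C.b=1

outcome vector order: (B.a,B.b,C.a,C.b)
|SC outcomes| = 9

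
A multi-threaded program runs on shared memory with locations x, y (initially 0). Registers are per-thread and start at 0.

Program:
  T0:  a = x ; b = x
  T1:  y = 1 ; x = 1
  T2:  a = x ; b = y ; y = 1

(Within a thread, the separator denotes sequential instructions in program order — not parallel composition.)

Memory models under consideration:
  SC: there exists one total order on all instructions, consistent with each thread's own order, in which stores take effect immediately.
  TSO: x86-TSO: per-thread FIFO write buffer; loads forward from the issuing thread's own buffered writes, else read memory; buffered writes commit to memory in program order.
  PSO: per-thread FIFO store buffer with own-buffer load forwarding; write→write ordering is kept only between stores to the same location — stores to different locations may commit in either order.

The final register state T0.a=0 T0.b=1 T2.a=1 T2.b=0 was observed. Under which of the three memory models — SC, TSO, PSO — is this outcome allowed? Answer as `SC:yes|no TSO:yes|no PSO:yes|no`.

SC:no TSO:no PSO:yes

outcome vector order: (T0.a,T0.b,T2.a,T2.b)
SC (9): <0 0 0 0>, <0 0 0 1>, <0 0 1 1>, <0 1 0 0>, <0 1 0 1>, <0 1 1 1>, <1 1 0 0>, <1 1 0 1>, <1 1 1 1>
TSO (9): <0 0 0 0>, <0 0 0 1>, <0 0 1 1>, <0 1 0 0>, <0 1 0 1>, <0 1 1 1>, <1 1 0 0>, <1 1 0 1>, <1 1 1 1>
PSO (12): <0 0 0 0>, <0 0 0 1>, <0 0 1 0>, <0 0 1 1>, <0 1 0 0>, <0 1 0 1>, <0 1 1 0>, <0 1 1 1>, <1 1 0 0>, <1 1 0 1>, <1 1 1 0>, <1 1 1 1>
target <0 1 1 0> ∈ {PSO}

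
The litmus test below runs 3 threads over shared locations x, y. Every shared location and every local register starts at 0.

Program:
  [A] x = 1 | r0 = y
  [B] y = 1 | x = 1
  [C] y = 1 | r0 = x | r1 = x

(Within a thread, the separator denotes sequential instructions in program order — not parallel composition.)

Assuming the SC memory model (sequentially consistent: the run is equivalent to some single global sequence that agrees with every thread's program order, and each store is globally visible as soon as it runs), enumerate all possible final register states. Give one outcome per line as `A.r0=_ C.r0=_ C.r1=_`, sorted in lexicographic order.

outcome vector order: (A.r0,C.r0,C.r1)
|SC outcomes| = 4

A.r0=0 C.r0=1 C.r1=1
A.r0=1 C.r0=0 C.r1=0
A.r0=1 C.r0=0 C.r1=1
A.r0=1 C.r0=1 C.r1=1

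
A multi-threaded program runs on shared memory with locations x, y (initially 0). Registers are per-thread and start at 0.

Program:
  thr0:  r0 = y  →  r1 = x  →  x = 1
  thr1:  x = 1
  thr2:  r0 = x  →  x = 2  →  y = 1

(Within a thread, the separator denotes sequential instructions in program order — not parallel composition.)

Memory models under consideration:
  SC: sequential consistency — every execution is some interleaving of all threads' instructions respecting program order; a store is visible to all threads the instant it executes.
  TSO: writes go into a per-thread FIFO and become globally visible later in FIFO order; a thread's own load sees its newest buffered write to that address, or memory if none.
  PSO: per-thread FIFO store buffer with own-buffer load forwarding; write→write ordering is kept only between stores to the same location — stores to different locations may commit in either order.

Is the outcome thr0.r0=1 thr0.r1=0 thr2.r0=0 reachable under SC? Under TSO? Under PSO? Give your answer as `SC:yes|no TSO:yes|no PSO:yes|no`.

outcome vector order: (thr0.r0,thr0.r1,thr2.r0)
under SC → (0,0,0); (0,0,1); (0,1,0); (0,1,1); (0,2,0); (0,2,1); (1,1,0); (1,2,0); (1,2,1)
under TSO → (0,0,0); (0,0,1); (0,1,0); (0,1,1); (0,2,0); (0,2,1); (1,1,0); (1,2,0); (1,2,1)
under PSO → (0,0,0); (0,0,1); (0,1,0); (0,1,1); (0,2,0); (0,2,1); (1,0,0); (1,1,0); (1,1,1); (1,2,0); (1,2,1)
target (1,0,0) ∈ {PSO}

SC:no TSO:no PSO:yes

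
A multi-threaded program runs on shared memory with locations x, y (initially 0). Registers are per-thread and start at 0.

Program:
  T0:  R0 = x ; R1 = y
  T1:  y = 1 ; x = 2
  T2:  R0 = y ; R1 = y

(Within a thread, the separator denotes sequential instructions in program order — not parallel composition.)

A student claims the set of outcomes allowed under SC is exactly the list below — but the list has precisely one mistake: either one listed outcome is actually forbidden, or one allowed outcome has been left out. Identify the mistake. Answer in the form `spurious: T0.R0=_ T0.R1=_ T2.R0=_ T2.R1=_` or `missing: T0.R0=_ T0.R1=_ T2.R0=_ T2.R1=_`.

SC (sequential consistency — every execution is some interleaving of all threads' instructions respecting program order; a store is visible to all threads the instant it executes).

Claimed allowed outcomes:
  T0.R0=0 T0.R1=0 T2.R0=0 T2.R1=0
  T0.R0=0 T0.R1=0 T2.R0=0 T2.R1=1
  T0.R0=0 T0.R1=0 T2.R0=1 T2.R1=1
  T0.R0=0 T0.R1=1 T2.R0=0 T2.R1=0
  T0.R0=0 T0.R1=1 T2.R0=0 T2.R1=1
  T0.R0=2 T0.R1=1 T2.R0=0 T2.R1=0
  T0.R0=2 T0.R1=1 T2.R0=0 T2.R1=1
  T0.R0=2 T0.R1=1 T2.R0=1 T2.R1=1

missing: T0.R0=0 T0.R1=1 T2.R0=1 T2.R1=1

outcome vector order: (T0.R0,T0.R1,T2.R0,T2.R1)
under SC → <0 0 0 0>; <0 0 0 1>; <0 0 1 1>; <0 1 0 0>; <0 1 0 1>; <0 1 1 1>; <2 1 0 0>; <2 1 0 1>; <2 1 1 1>
SC∖claimed = {<0 1 1 1>}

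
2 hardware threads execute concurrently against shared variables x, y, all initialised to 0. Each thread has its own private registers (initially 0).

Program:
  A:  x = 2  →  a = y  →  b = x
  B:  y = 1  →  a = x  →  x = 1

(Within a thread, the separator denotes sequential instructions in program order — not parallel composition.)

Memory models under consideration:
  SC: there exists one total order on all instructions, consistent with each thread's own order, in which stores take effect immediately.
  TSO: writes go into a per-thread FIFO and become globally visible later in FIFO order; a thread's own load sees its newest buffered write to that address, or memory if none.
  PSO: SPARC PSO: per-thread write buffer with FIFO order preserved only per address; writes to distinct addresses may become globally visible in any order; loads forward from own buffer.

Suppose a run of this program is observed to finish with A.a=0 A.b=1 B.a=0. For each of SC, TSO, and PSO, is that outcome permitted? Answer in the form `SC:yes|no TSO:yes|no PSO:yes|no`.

outcome vector order: (A.a,A.b,B.a)
SC (6): <0 1 2>; <0 2 2>; <1 1 0>; <1 1 2>; <1 2 0>; <1 2 2>
TSO (8): <0 1 0>; <0 1 2>; <0 2 0>; <0 2 2>; <1 1 0>; <1 1 2>; <1 2 0>; <1 2 2>
PSO (8): <0 1 0>; <0 1 2>; <0 2 0>; <0 2 2>; <1 1 0>; <1 1 2>; <1 2 0>; <1 2 2>
target <0 1 0> ∈ {TSO,PSO}

SC:no TSO:yes PSO:yes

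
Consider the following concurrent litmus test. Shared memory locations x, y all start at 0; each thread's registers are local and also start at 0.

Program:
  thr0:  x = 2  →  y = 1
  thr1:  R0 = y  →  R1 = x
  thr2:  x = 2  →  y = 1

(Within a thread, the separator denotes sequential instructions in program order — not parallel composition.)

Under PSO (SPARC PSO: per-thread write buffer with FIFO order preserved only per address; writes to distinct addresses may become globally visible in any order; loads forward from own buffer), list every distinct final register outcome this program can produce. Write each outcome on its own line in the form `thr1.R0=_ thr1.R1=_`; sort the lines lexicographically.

outcome vector order: (thr1.R0,thr1.R1)
|PSO outcomes| = 4

thr1.R0=0 thr1.R1=0
thr1.R0=0 thr1.R1=2
thr1.R0=1 thr1.R1=0
thr1.R0=1 thr1.R1=2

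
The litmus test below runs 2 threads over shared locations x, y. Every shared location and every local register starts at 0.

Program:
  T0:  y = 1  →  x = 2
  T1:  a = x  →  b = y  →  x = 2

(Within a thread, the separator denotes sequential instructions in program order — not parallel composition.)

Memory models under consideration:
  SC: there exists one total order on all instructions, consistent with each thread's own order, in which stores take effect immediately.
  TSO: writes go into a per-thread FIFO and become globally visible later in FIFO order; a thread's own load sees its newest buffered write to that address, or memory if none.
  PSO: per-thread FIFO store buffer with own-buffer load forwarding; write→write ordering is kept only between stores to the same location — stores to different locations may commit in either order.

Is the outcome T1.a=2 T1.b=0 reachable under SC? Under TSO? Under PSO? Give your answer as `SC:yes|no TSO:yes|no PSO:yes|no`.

SC:no TSO:no PSO:yes

outcome vector order: (T1.a,T1.b)
under SC → (0,0); (0,1); (2,1)
under TSO → (0,0); (0,1); (2,1)
under PSO → (0,0); (0,1); (2,0); (2,1)
target (2,0) ∈ {PSO}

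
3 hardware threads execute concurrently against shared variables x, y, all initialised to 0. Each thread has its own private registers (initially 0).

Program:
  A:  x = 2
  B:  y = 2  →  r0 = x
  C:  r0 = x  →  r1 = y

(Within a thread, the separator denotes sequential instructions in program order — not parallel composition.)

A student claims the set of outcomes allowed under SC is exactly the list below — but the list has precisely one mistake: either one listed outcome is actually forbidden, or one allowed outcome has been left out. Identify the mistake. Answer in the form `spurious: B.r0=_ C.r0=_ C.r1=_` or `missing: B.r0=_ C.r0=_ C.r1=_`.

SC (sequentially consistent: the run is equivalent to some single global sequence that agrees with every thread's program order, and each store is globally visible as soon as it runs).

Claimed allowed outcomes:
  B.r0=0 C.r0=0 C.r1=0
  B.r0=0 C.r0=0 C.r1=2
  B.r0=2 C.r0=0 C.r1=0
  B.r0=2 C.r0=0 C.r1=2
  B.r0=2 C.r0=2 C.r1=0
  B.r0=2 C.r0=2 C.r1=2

missing: B.r0=0 C.r0=2 C.r1=2

outcome vector order: (B.r0,C.r0,C.r1)
SC (7): 000, 002, 022, 200, 202, 220, 222
SC∖claimed = {022}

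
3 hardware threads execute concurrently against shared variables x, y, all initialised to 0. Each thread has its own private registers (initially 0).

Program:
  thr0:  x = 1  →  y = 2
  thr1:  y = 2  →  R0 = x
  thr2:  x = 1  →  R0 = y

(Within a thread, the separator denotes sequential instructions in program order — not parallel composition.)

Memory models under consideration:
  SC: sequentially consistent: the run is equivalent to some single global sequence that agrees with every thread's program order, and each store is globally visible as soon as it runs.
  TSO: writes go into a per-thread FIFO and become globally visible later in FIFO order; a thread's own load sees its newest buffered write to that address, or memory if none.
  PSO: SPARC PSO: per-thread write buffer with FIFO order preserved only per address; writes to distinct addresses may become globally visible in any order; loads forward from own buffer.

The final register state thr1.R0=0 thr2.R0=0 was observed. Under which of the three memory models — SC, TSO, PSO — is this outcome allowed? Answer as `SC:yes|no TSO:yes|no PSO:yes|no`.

outcome vector order: (thr1.R0,thr2.R0)
[SC] allowed = {(0,2); (1,0); (1,2)}
[TSO] allowed = {(0,0); (0,2); (1,0); (1,2)}
[PSO] allowed = {(0,0); (0,2); (1,0); (1,2)}
target (0,0) ∈ {TSO,PSO}

SC:no TSO:yes PSO:yes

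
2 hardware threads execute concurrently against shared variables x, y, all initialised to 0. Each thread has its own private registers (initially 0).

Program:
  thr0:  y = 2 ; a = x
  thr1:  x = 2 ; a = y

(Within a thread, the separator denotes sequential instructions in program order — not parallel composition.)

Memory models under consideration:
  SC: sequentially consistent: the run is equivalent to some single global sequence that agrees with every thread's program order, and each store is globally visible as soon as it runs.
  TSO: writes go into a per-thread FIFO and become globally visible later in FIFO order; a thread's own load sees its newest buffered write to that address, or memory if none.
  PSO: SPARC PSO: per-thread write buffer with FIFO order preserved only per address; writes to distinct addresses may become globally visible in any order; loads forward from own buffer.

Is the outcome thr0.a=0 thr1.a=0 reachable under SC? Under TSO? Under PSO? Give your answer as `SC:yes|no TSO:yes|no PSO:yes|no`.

outcome vector order: (thr0.a,thr1.a)
SC: 3 outcomes — {0/2, 2/0, 2/2}
TSO: 4 outcomes — {0/0, 0/2, 2/0, 2/2}
PSO: 4 outcomes — {0/0, 0/2, 2/0, 2/2}
target 0/0 ∈ {TSO,PSO}

SC:no TSO:yes PSO:yes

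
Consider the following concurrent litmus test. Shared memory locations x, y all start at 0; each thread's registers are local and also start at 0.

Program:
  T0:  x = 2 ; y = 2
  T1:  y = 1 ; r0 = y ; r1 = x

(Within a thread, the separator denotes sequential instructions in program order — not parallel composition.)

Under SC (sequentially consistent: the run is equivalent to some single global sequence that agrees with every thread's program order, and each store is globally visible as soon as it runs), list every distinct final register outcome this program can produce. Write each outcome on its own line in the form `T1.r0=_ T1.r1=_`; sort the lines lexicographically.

T1.r0=1 T1.r1=0
T1.r0=1 T1.r1=2
T1.r0=2 T1.r1=2

outcome vector order: (T1.r0,T1.r1)
|SC outcomes| = 3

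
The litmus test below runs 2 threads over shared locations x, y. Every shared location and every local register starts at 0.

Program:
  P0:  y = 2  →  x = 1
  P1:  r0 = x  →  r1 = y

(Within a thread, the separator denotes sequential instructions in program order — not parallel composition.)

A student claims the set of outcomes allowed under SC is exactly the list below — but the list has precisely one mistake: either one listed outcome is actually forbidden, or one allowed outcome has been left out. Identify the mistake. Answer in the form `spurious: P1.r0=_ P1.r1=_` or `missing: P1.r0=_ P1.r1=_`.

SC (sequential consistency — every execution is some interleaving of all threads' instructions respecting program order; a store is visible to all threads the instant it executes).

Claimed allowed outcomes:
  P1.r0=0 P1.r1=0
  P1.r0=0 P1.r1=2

outcome vector order: (P1.r0,P1.r1)
SC (3): (0,0) (0,2) (1,2)
SC∖claimed = {(1,2)}

missing: P1.r0=1 P1.r1=2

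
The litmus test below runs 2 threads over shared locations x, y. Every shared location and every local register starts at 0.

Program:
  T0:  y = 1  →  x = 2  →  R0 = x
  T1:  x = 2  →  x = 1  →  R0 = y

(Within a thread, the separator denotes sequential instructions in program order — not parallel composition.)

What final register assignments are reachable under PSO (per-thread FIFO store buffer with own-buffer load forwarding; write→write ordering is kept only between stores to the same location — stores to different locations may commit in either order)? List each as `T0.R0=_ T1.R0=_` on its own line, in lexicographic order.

T0.R0=1 T1.R0=0
T0.R0=1 T1.R0=1
T0.R0=2 T1.R0=0
T0.R0=2 T1.R0=1

outcome vector order: (T0.R0,T1.R0)
|PSO outcomes| = 4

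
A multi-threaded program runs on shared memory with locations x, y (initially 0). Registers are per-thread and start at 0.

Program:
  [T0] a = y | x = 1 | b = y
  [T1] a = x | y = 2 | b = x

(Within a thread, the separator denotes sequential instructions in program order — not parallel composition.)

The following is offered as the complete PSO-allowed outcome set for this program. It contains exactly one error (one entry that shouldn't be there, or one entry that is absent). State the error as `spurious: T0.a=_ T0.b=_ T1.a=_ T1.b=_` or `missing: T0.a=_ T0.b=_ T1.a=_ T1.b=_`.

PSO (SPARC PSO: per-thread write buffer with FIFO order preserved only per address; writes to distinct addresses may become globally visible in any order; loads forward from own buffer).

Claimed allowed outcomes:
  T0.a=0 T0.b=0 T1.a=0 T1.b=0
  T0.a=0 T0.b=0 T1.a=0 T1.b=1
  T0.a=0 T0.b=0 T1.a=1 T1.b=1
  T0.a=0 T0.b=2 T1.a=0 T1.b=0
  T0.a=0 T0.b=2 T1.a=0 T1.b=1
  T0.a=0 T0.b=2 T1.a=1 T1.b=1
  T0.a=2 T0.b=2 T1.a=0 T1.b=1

outcome vector order: (T0.a,T0.b,T1.a,T1.b)
PSO (8): (0,0,0,0); (0,0,0,1); (0,0,1,1); (0,2,0,0); (0,2,0,1); (0,2,1,1); (2,2,0,0); (2,2,0,1)
PSO∖claimed = {(2,2,0,0)}

missing: T0.a=2 T0.b=2 T1.a=0 T1.b=0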